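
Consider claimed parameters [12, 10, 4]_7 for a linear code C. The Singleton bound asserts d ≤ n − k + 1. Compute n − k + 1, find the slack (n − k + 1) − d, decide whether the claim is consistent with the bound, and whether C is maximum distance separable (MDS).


Singleton RHS = n − k + 1 = 3, slack = -1, bound violated (no such code; not MDS).

Singleton bound: d ≤ n − k + 1.
Here n = 12, k = 10, so n − k + 1 = 3.
Given d = 4, check d ≤ 3: NO.
Slack = (n − k + 1) − d = -1.
The slack is negative: d = 4 exceeds n − k + 1 = 3 by 1, so the Singleton bound is violated and no linear [12, 10, 4]_7 code can exist. In particular it is not MDS (MDS requires d = n − k + 1 exactly).
Description: the claimed parameters are [12, 10, 4]_7; such a code would be impossible (violates the Singleton bound).


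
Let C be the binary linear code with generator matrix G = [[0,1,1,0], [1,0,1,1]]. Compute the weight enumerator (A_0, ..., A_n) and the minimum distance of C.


Weight distribution: A_0 = 1, A_2 = 1, A_3 = 2. Minimum distance d = 2.

Enumerate all 2^2 = 4 messages m ∈ F_2^2.
For each, compute codeword c = mG in F_2^4, then tally its weight.
  m = 00 → c = 0000, weight = 0.
  m = 10 → c = 0110, weight = 2.
  m = 01 → c = 1011, weight = 3.
  m = 11 → c = 1101, weight = 3.
Tally weights:
  weight 0: 1 codewords.
  weight 2: 1 codewords.
  weight 3: 2 codewords.
Minimum distance d = smallest w > 0 with A_w > 0 = 2.
Sanity: Σ A_w = 4 = 2^2 = 4 ✓.


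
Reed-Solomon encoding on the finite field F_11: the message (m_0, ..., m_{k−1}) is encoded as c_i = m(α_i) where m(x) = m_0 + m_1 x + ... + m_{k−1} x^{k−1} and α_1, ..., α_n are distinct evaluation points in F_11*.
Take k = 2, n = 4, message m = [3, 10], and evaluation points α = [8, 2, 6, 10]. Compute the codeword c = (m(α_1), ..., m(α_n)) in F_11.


c = [6, 1, 8, 4]

Message polynomial: m(x) = 3 + 10·x (mod 11).
For each evaluation point α_i, compute m(α_i) mod 11:
  α_1 = 8: Horner steps 10 → 6, so m(8) = 6.
  α_2 = 2: Horner steps 10 → 1, so m(2) = 1.
  α_3 = 6: Horner steps 10 → 8, so m(6) = 8.
  α_4 = 10: Horner steps 10 → 4, so m(10) = 4.
Codeword c = [6, 1, 8, 4] ∈ F_11^4.


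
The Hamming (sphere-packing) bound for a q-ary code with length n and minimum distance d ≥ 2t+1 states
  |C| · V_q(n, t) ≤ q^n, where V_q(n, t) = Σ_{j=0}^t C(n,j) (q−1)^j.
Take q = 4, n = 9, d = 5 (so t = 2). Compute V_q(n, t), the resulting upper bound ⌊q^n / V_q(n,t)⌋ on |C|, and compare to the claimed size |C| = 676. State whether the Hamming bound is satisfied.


V_q(n, t) = 352, q^n = 262144, Hamming bound = 744, |C| = 676 ≤ bound (satisfied).

Step 1: Compute V_q(n, t) = Σ_{j=0}^2 C(n, j) (q−1)^j.
  j = 0: C(9,0)·(3)^0 = 1·1 = 1.
  j = 1: C(9,1)·(3)^1 = 9·3 = 27.
  j = 2: C(9,2)·(3)^2 = 36·9 = 324.
  V_q(n, t) = 1 + 27 + 324 = 352.
Step 2: q^n = 4^9 = 262144.
Step 3: Hamming bound ⌊q^n / V_q(n,t)⌋ = ⌊262144/352⌋ = 744.
Step 4: Compare |C| = 676 to 744: satisfied.
The claimed |C| lies below the Hamming bound.


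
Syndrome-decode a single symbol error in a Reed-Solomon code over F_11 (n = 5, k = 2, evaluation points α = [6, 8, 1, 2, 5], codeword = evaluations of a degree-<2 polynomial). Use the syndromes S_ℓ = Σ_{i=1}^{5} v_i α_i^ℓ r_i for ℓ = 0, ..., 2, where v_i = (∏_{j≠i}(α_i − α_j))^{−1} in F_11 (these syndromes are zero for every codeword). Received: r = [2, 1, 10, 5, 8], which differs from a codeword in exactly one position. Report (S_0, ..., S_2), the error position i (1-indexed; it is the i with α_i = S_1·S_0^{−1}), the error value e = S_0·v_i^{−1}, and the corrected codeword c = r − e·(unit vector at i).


S = (9, 7, 3), error at position 4, error magnitude e = 1, c = [2, 1, 10, 4, 8].

Step 1: column multipliers v_i = (∏_{j≠i}(α_i − α_j))^{−1} mod 11.
  i = 1 (α = 6): (6−8)(6−1)(6−2)(6−5) = (−2)·5·4·1 = −40 ≡ 4, so v_1 = 4^{−1} = 3 (mod 11).
  i = 2 (α = 8): (8−6)(8−1)(8−2)(8−5) = 2·7·6·3 = 252 ≡ 10, so v_2 = 10^{−1} = 10 (mod 11).
  i = 3 (α = 1): (1−6)(1−8)(1−2)(1−5) = (−5)·(−7)·(−1)·(−4) = 140 ≡ 8, so v_3 = 8^{−1} = 7 (mod 11).
  i = 4 (α = 2): (2−6)(2−8)(2−1)(2−5) = (−4)·(−6)·1·(−3) = −72 ≡ 5, so v_4 = 5^{−1} = 9 (mod 11).
  i = 5 (α = 5): (5−6)(5−8)(5−1)(5−2) = (−1)·(−3)·4·3 = 36 ≡ 3, so v_5 = 3^{−1} = 4 (mod 11).
  v = [3, 10, 7, 9, 4].
Step 2: syndromes of r = [2, 1, 10, 5, 8] (all sums mod 11).
  S_0 = Σ v_i r_i = 3·2 + 10·1 + 7·10 + 9·5 + 4·8 = 163 ≡ 9.
  S_1 = Σ v_i α_i r_i = 3·6·2 + 10·8·1 + 7·1·10 + 9·2·5 + 4·5·8 = 436 ≡ 7.
  α_i^2 mod 11 = [3, 9, 1, 4, 3].
  S_2 = Σ v_i α_i^2 r_i = 3·3·2 + 10·9·1 + 7·1·10 + 9·4·5 + 4·3·8 = 454 ≡ 3.
  S = (9, 7, 3) ≠ 0, so r is not a codeword (an error is present).
Step 3: locate the error. For a single error e at position i, S_ℓ = v_i·e·α_i^ℓ, so α_err = S_1/S_0.
  S_0^{−1} = 9^{−1} = 5 (mod 11), so α_err = 7·5 = 35 ≡ 2 = α_4. Error position i = 4.
  Consistency check: S_2/S_1 = 3·8 = 24 ≡ 2 = α_err ✓ (single-error assumption holds).
Step 4: error magnitude e = S_0/v_4 = S_0·∏_{j≠4}(α_4 − α_j) = 9·5 = 45 ≡ 1 (mod 11).
Step 5: correct position 4: c_4 = r_4 − e = 5 − 1 ≡ 4 (mod 11). Hence c = [2, 1, 10, 4, 8].
  Check: interpolating c through the α_i gives m(x) = 5 + 5·x (degree < 2) with m(α_i) = c_i for every i, so c is indeed a codeword.


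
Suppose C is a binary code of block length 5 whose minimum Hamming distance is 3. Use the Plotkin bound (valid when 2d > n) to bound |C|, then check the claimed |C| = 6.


Plotkin bound M ≤ 6; given |C| = 6 ≤ bound (satisfied).

Check applicability: 2d = 6, n = 5.
2d − n = 1 > 0, so Plotkin applies.
Compute d/(2d−n) = 3/1 ≈ 3.0000.
⌊d/(2d−n)⌋ = 3.
Plotkin bound: M ≤ 2·3 = 6.
Given |C| = 6, check: satisfied.
This |C| is at the Plotkin bound.


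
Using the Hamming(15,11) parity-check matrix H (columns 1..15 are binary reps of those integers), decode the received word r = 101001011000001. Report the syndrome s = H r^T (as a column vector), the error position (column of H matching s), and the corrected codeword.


s = (1, 0, 1, 0)^T, error position = 10, corrected codeword c = 101001011100001

Compute s = H r^T mod 2 one row at a time:
  s_1 = 1 + 1 + 0 + 0 + 0 + 0 + 0 + 1 = 3 ≡ 1 (mod 2).
  s_2 = 0 + 0 + 1 + 0 + 0 + 0 + 0 + 1 = 2 ≡ 0 (mod 2).
  s_3 = 0 + 1 + 1 + 0 + 0 + 0 + 0 + 1 = 3 ≡ 1 (mod 2).
  s_4 = 1 + 1 + 0 + 0 + 1 + 0 + 0 + 1 = 4 ≡ 0 (mod 2).
s = (1, 0, 1, 0)^T — this equals column 10 of H (binary 1010), so error is at position 10.
Correct: flip bit 10 of r = 101001011000001 to get c = 101001011100001.


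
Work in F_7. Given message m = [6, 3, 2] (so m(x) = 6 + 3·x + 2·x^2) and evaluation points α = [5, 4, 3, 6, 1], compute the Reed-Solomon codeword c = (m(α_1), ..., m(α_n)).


c = [1, 1, 5, 5, 4]

Message polynomial: m(x) = 6 + 3·x + 2·x^2 (mod 7).
For each evaluation point α_i, compute m(α_i) mod 7:
  α_1 = 5: Horner steps 2 → 6 → 1, so m(5) = 1.
  α_2 = 4: Horner steps 2 → 4 → 1, so m(4) = 1.
  α_3 = 3: Horner steps 2 → 2 → 5, so m(3) = 5.
  α_4 = 6: Horner steps 2 → 1 → 5, so m(6) = 5.
  α_5 = 1: Horner steps 2 → 5 → 4, so m(1) = 4.
Codeword c = [1, 1, 5, 5, 4] ∈ F_7^5.


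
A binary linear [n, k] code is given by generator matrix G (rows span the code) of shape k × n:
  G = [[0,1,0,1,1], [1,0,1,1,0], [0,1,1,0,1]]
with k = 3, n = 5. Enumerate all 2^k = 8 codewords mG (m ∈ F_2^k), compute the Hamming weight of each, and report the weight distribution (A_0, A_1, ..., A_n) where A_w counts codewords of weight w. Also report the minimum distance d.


Weight distribution: A_0 = 1, A_1 = 1, A_2 = 1, A_3 = 3, A_4 = 2. Minimum distance d = 1.

Enumerate all 2^3 = 8 messages m ∈ F_2^3.
For each, compute codeword c = mG in F_2^5, then tally its weight.
  m = 000 → c = 00000, weight = 0.
  m = 100 → c = 01011, weight = 3.
  m = 010 → c = 10110, weight = 3.
  m = 110 → c = 11101, weight = 4.
  m = 001 → c = 01101, weight = 3.
  m = 101 → c = 00110, weight = 2.
  m = 011 → c = 11011, weight = 4.
  m = 111 → c = 10000, weight = 1.
Tally weights:
  weight 0: 1 codewords.
  weight 1: 1 codewords.
  weight 2: 1 codewords.
  weight 3: 3 codewords.
  weight 4: 2 codewords.
Minimum distance d = smallest w > 0 with A_w > 0 = 1.
Sanity: Σ A_w = 8 = 2^3 = 8 ✓.


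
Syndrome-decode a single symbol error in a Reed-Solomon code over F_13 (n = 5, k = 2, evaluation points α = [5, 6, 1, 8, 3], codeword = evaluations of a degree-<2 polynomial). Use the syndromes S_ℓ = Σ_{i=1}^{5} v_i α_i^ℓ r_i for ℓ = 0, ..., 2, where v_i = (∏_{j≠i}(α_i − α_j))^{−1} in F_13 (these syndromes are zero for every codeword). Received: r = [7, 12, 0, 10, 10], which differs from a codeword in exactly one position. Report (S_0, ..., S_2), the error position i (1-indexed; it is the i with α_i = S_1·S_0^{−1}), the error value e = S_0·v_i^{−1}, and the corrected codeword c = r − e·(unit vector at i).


S = (7, 4, 6), error at position 4, error magnitude e = 1, c = [7, 12, 0, 9, 10].

Step 1: column multipliers v_i = (∏_{j≠i}(α_i − α_j))^{−1} mod 13.
  i = 1 (α = 5): (5−6)(5−1)(5−8)(5−3) = (−1)·4·(−3)·2 = 24 ≡ 11, so v_1 = 11^{−1} = 6 (mod 13).
  i = 2 (α = 6): (6−5)(6−1)(6−8)(6−3) = 1·5·(−2)·3 = −30 ≡ 9, so v_2 = 9^{−1} = 3 (mod 13).
  i = 3 (α = 1): (1−5)(1−6)(1−8)(1−3) = (−4)·(−5)·(−7)·(−2) = 280 ≡ 7, so v_3 = 7^{−1} = 2 (mod 13).
  i = 4 (α = 8): (8−5)(8−6)(8−1)(8−3) = 3·2·7·5 = 210 ≡ 2, so v_4 = 2^{−1} = 7 (mod 13).
  i = 5 (α = 3): (3−5)(3−6)(3−1)(3−8) = (−2)·(−3)·2·(−5) = −60 ≡ 5, so v_5 = 5^{−1} = 8 (mod 13).
  v = [6, 3, 2, 7, 8].
Step 2: syndromes of r = [7, 12, 0, 10, 10] (all sums mod 13).
  S_0 = Σ v_i r_i = 6·7 + 3·12 + 2·0 + 7·10 + 8·10 = 228 ≡ 7.
  S_1 = Σ v_i α_i r_i = 6·5·7 + 3·6·12 + 2·1·0 + 7·8·10 + 8·3·10 = 1226 ≡ 4.
  α_i^2 mod 13 = [12, 10, 1, 12, 9].
  S_2 = Σ v_i α_i^2 r_i = 6·12·7 + 3·10·12 + 2·1·0 + 7·12·10 + 8·9·10 = 2424 ≡ 6.
  S = (7, 4, 6) ≠ 0, so r is not a codeword (an error is present).
Step 3: locate the error. For a single error e at position i, S_ℓ = v_i·e·α_i^ℓ, so α_err = S_1/S_0.
  S_0^{−1} = 7^{−1} = 2 (mod 13), so α_err = 4·2 = 8 ≡ 8 = α_4. Error position i = 4.
  Consistency check: S_2/S_1 = 6·10 = 60 ≡ 8 = α_err ✓ (single-error assumption holds).
Step 4: error magnitude e = S_0/v_4 = S_0·∏_{j≠4}(α_4 − α_j) = 7·2 = 14 ≡ 1 (mod 13).
Step 5: correct position 4: c_4 = r_4 − e = 10 − 1 ≡ 9 (mod 13). Hence c = [7, 12, 0, 9, 10].
  Check: interpolating c through the α_i gives m(x) = 8 + 5·x (degree < 2) with m(α_i) = c_i for every i, so c is indeed a codeword.


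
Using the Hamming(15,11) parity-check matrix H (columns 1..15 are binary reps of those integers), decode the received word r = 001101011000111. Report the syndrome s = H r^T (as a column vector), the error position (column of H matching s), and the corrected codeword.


s = (1, 1, 0, 0)^T, error position = 12, corrected codeword c = 001101011001111

Compute s = H r^T mod 2 one row at a time:
  s_1 = 1 + 1 + 0 + 0 + 0 + 1 + 1 + 1 = 5 ≡ 1 (mod 2).
  s_2 = 1 + 0 + 1 + 0 + 0 + 1 + 1 + 1 = 5 ≡ 1 (mod 2).
  s_3 = 0 + 1 + 1 + 0 + 0 + 0 + 1 + 1 = 4 ≡ 0 (mod 2).
  s_4 = 0 + 1 + 0 + 0 + 1 + 0 + 1 + 1 = 4 ≡ 0 (mod 2).
s = (1, 1, 0, 0)^T — this equals column 12 of H (binary 1100), so error is at position 12.
Correct: flip bit 12 of r = 001101011000111 to get c = 001101011001111.


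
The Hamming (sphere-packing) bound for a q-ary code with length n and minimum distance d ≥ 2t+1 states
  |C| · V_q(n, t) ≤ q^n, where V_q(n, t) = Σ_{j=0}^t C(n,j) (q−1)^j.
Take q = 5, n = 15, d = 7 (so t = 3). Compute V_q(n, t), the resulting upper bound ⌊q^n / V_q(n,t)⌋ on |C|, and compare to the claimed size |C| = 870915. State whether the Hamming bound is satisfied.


V_q(n, t) = 30861, q^n = 30517578125, Hamming bound = 988871, |C| = 870915 ≤ bound (satisfied).

Step 1: Compute V_q(n, t) = Σ_{j=0}^3 C(n, j) (q−1)^j.
  j = 0: C(15,0)·(4)^0 = 1·1 = 1.
  j = 1: C(15,1)·(4)^1 = 15·4 = 60.
  j = 2: C(15,2)·(4)^2 = 105·16 = 1680.
  j = 3: C(15,3)·(4)^3 = 455·64 = 29120.
  V_q(n, t) = 1 + 60 + 1680 + 29120 = 30861.
Step 2: q^n = 5^15 = 30517578125.
Step 3: Hamming bound ⌊q^n / V_q(n,t)⌋ = ⌊30517578125/30861⌋ = 988871.
Step 4: Compare |C| = 870915 to 988871: satisfied.
The claimed |C| lies below the Hamming bound.


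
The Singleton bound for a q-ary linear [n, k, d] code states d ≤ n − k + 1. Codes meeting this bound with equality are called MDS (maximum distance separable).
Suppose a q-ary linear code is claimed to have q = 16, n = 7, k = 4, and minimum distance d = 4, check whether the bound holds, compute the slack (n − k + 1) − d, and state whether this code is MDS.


Singleton RHS = n − k + 1 = 4, slack = 0, bound satisfied, MDS.

Singleton bound: d ≤ n − k + 1.
Here n = 7, k = 4, so n − k + 1 = 4.
Given d = 4, check d ≤ 4: YES.
Slack = (n − k + 1) − d = 0.
The code is MDS (slack = 0).
Description: the claimed parameters are [7, 4, 4]_16; such a code would be MDS (meets Singleton bound).


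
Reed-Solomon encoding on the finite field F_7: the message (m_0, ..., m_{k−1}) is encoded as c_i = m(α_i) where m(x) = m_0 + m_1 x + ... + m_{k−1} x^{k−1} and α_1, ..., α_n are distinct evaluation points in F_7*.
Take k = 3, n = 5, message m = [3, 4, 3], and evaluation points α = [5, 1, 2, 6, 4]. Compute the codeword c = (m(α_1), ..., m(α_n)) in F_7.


c = [0, 3, 2, 2, 4]

Message polynomial: m(x) = 3 + 4·x + 3·x^2 (mod 7).
For each evaluation point α_i, compute m(α_i) mod 7:
  α_1 = 5: Horner steps 3 → 5 → 0, so m(5) = 0.
  α_2 = 1: Horner steps 3 → 0 → 3, so m(1) = 3.
  α_3 = 2: Horner steps 3 → 3 → 2, so m(2) = 2.
  α_4 = 6: Horner steps 3 → 1 → 2, so m(6) = 2.
  α_5 = 4: Horner steps 3 → 2 → 4, so m(4) = 4.
Codeword c = [0, 3, 2, 2, 4] ∈ F_7^5.


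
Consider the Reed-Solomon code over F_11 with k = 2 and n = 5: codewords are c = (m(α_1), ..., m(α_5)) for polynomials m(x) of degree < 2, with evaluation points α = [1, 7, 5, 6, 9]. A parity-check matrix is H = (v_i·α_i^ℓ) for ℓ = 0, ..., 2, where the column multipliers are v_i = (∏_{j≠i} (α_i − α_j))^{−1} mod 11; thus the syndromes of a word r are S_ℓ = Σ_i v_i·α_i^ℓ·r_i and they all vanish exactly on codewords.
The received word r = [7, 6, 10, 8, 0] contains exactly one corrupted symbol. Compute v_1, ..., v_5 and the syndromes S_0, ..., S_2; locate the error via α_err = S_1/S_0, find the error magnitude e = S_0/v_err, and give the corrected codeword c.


S = (4, 3, 5), error at position 5, error magnitude e = 9, c = [7, 6, 10, 8, 2].

Step 1: column multipliers v_i = (∏_{j≠i}(α_i − α_j))^{−1} mod 11.
  i = 1 (α = 1): (1−7)(1−5)(1−6)(1−9) = (−6)·(−4)·(−5)·(−8) = 960 ≡ 3, so v_1 = 3^{−1} = 4 (mod 11).
  i = 2 (α = 7): (7−1)(7−5)(7−6)(7−9) = 6·2·1·(−2) = −24 ≡ 9, so v_2 = 9^{−1} = 5 (mod 11).
  i = 3 (α = 5): (5−1)(5−7)(5−6)(5−9) = 4·(−2)·(−1)·(−4) = −32 ≡ 1, so v_3 = 1^{−1} = 1 (mod 11).
  i = 4 (α = 6): (6−1)(6−7)(6−5)(6−9) = 5·(−1)·1·(−3) = 15 ≡ 4, so v_4 = 4^{−1} = 3 (mod 11).
  i = 5 (α = 9): (9−1)(9−7)(9−5)(9−6) = 8·2·4·3 = 192 ≡ 5, so v_5 = 5^{−1} = 9 (mod 11).
  v = [4, 5, 1, 3, 9].
Step 2: syndromes of r = [7, 6, 10, 8, 0] (all sums mod 11).
  S_0 = Σ v_i r_i = 4·7 + 5·6 + 1·10 + 3·8 + 9·0 = 92 ≡ 4.
  S_1 = Σ v_i α_i r_i = 4·1·7 + 5·7·6 + 1·5·10 + 3·6·8 + 9·9·0 = 432 ≡ 3.
  α_i^2 mod 11 = [1, 5, 3, 3, 4].
  S_2 = Σ v_i α_i^2 r_i = 4·1·7 + 5·5·6 + 1·3·10 + 3·3·8 + 9·4·0 = 280 ≡ 5.
  S = (4, 3, 5) ≠ 0, so r is not a codeword (an error is present).
Step 3: locate the error. For a single error e at position i, S_ℓ = v_i·e·α_i^ℓ, so α_err = S_1/S_0.
  S_0^{−1} = 4^{−1} = 3 (mod 11), so α_err = 3·3 = 9 ≡ 9 = α_5. Error position i = 5.
  Consistency check: S_2/S_1 = 5·4 = 20 ≡ 9 = α_err ✓ (single-error assumption holds).
Step 4: error magnitude e = S_0/v_5 = S_0·∏_{j≠5}(α_5 − α_j) = 4·5 = 20 ≡ 9 (mod 11).
Step 5: correct position 5: c_5 = r_5 − e = 0 − 9 ≡ 2 (mod 11). Hence c = [7, 6, 10, 8, 2].
  Check: interpolating c through the α_i gives m(x) = 9 + 9·x (degree < 2) with m(α_i) = c_i for every i, so c is indeed a codeword.


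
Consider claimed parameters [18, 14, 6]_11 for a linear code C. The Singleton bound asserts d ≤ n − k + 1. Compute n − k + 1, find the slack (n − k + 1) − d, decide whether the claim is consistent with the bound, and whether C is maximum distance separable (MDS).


Singleton RHS = n − k + 1 = 5, slack = -1, bound violated (no such code; not MDS).

Singleton bound: d ≤ n − k + 1.
Here n = 18, k = 14, so n − k + 1 = 5.
Given d = 6, check d ≤ 5: NO.
Slack = (n − k + 1) − d = -1.
The slack is negative: d = 6 exceeds n − k + 1 = 5 by 1, so the Singleton bound is violated and no linear [18, 14, 6]_11 code can exist. In particular it is not MDS (MDS requires d = n − k + 1 exactly).
Description: the claimed parameters are [18, 14, 6]_11; such a code would be impossible (violates the Singleton bound).


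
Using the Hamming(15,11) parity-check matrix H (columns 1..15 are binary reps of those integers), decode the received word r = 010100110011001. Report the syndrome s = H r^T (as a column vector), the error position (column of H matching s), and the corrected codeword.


s = (0, 0, 0, 1)^T, error position = 1, corrected codeword c = 110100110011001

Compute s = H r^T mod 2 one row at a time:
  s_1 = 1 + 0 + 0 + 1 + 1 + 0 + 0 + 1 = 4 ≡ 0 (mod 2).
  s_2 = 1 + 0 + 0 + 1 + 1 + 0 + 0 + 1 = 4 ≡ 0 (mod 2).
  s_3 = 1 + 0 + 0 + 1 + 0 + 1 + 0 + 1 = 4 ≡ 0 (mod 2).
  s_4 = 0 + 0 + 0 + 1 + 0 + 1 + 0 + 1 = 3 ≡ 1 (mod 2).
s = (0, 0, 0, 1)^T — this equals column 1 of H (binary 0001), so error is at position 1.
Correct: flip bit 1 of r = 010100110011001 to get c = 110100110011001.


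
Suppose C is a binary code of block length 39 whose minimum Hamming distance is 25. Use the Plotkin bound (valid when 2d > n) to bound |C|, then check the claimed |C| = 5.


Plotkin bound M ≤ 4; given |C| = 5 > bound (violated).

Check applicability: 2d = 50, n = 39.
2d − n = 11 > 0, so Plotkin applies.
Compute d/(2d−n) = 25/11 ≈ 2.2727.
⌊d/(2d−n)⌋ = 2.
Plotkin bound: M ≤ 2·2 = 4.
Given |C| = 5, check: VIOLATED.
This |C| is above the Plotkin bound, so no binary code with n = 39, d = 25 and 5 codewords exists.


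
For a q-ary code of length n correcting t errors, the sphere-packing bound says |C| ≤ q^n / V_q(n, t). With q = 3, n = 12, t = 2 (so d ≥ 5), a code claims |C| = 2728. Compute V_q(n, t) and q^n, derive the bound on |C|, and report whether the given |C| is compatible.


V_q(n, t) = 289, q^n = 531441, Hamming bound = 1838, |C| = 2728 > bound (violated).

Step 1: Compute V_q(n, t) = Σ_{j=0}^2 C(n, j) (q−1)^j.
  j = 0: C(12,0)·(2)^0 = 1·1 = 1.
  j = 1: C(12,1)·(2)^1 = 12·2 = 24.
  j = 2: C(12,2)·(2)^2 = 66·4 = 264.
  V_q(n, t) = 1 + 24 + 264 = 289.
Step 2: q^n = 3^12 = 531441.
Step 3: Hamming bound ⌊q^n / V_q(n,t)⌋ = ⌊531441/289⌋ = 1838.
Step 4: Compare |C| = 2728 to 1838: violated.
The claimed |C| lies above the Hamming bound, so no 3-ary code of length 12 with d ≥ 5 can have 2728 codewords.


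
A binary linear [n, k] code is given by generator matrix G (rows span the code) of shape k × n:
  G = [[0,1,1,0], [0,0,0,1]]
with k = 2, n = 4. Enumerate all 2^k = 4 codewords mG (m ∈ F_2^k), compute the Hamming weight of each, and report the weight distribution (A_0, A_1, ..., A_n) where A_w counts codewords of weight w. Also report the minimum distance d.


Weight distribution: A_0 = 1, A_1 = 1, A_2 = 1, A_3 = 1. Minimum distance d = 1.

Enumerate all 2^2 = 4 messages m ∈ F_2^2.
For each, compute codeword c = mG in F_2^4, then tally its weight.
  m = 00 → c = 0000, weight = 0.
  m = 10 → c = 0110, weight = 2.
  m = 01 → c = 0001, weight = 1.
  m = 11 → c = 0111, weight = 3.
Tally weights:
  weight 0: 1 codewords.
  weight 1: 1 codewords.
  weight 2: 1 codewords.
  weight 3: 1 codewords.
Minimum distance d = smallest w > 0 with A_w > 0 = 1.
Sanity: Σ A_w = 4 = 2^2 = 4 ✓.


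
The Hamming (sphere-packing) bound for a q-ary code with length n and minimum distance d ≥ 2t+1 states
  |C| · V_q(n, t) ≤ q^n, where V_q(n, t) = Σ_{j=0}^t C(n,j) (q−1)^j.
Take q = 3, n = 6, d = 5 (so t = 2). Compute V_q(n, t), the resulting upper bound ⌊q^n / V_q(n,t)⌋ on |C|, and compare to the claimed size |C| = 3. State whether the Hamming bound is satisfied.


V_q(n, t) = 73, q^n = 729, Hamming bound = 9, |C| = 3 ≤ bound (satisfied).

Step 1: Compute V_q(n, t) = Σ_{j=0}^2 C(n, j) (q−1)^j.
  j = 0: C(6,0)·(2)^0 = 1·1 = 1.
  j = 1: C(6,1)·(2)^1 = 6·2 = 12.
  j = 2: C(6,2)·(2)^2 = 15·4 = 60.
  V_q(n, t) = 1 + 12 + 60 = 73.
Step 2: q^n = 3^6 = 729.
Step 3: Hamming bound ⌊q^n / V_q(n,t)⌋ = ⌊729/73⌋ = 9.
Step 4: Compare |C| = 3 to 9: satisfied.
The claimed |C| lies below the Hamming bound.


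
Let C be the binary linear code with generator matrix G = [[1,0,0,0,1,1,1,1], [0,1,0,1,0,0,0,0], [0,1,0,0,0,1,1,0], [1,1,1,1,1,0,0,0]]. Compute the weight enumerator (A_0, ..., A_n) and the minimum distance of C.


Weight distribution: A_0 = 1, A_2 = 1, A_3 = 5, A_4 = 3, A_5 = 2, A_6 = 3, A_7 = 1. Minimum distance d = 2.

Enumerate all 2^4 = 16 messages m ∈ F_2^4.
For each, compute codeword c = mG in F_2^8, then tally its weight.
  m = 0000 → c = 00000000, weight = 0.
  m = 1000 → c = 10001111, weight = 5.
  m = 0100 → c = 01010000, weight = 2.
  m = 1100 → c = 11011111, weight = 7.
  m = 0010 → c = 01000110, weight = 3.
  m = 1010 → c = 11001001, weight = 4.
  m = 0110 → c = 00010110, weight = 3.
  m = 1110 → c = 10011001, weight = 4.
  m = 0001 → c = 11111000, weight = 5.
  m = 1001 → c = 01110111, weight = 6.
  m = 0101 → c = 10101000, weight = 3.
  m = 1101 → c = 00100111, weight = 4.
  m = 0011 → c = 10111110, weight = 6.
  m = 1011 → c = 00110001, weight = 3.
  m = 0111 → c = 11101110, weight = 6.
  m = 1111 → c = 01100001, weight = 3.
Tally weights:
  weight 0: 1 codewords.
  weight 2: 1 codewords.
  weight 3: 5 codewords.
  weight 4: 3 codewords.
  weight 5: 2 codewords.
  weight 6: 3 codewords.
  weight 7: 1 codewords.
Minimum distance d = smallest w > 0 with A_w > 0 = 2.
Sanity: Σ A_w = 16 = 2^4 = 16 ✓.


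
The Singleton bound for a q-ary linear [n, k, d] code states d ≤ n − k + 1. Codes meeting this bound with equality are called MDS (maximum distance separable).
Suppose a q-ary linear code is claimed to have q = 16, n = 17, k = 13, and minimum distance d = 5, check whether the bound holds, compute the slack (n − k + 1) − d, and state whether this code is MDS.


Singleton RHS = n − k + 1 = 5, slack = 0, bound satisfied, MDS.

Singleton bound: d ≤ n − k + 1.
Here n = 17, k = 13, so n − k + 1 = 5.
Given d = 5, check d ≤ 5: YES.
Slack = (n − k + 1) − d = 0.
The code is MDS (slack = 0).
Description: the claimed parameters are [17, 13, 5]_16; such a code would be MDS (meets Singleton bound).


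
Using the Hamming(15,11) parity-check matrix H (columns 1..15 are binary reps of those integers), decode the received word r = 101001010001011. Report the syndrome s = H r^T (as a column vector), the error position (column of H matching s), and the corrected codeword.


s = (0, 0, 0, 1)^T, error position = 1, corrected codeword c = 001001010001011

Compute s = H r^T mod 2 one row at a time:
  s_1 = 1 + 0 + 0 + 0 + 1 + 0 + 1 + 1 = 4 ≡ 0 (mod 2).
  s_2 = 0 + 0 + 1 + 0 + 1 + 0 + 1 + 1 = 4 ≡ 0 (mod 2).
  s_3 = 0 + 1 + 1 + 0 + 0 + 0 + 1 + 1 = 4 ≡ 0 (mod 2).
  s_4 = 1 + 1 + 0 + 0 + 0 + 0 + 0 + 1 = 3 ≡ 1 (mod 2).
s = (0, 0, 0, 1)^T — this equals column 1 of H (binary 0001), so error is at position 1.
Correct: flip bit 1 of r = 101001010001011 to get c = 001001010001011.


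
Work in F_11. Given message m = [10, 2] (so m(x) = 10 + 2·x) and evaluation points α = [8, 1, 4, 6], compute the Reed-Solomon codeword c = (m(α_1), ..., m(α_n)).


c = [4, 1, 7, 0]

Message polynomial: m(x) = 10 + 2·x (mod 11).
For each evaluation point α_i, compute m(α_i) mod 11:
  α_1 = 8: Horner steps 2 → 4, so m(8) = 4.
  α_2 = 1: Horner steps 2 → 1, so m(1) = 1.
  α_3 = 4: Horner steps 2 → 7, so m(4) = 7.
  α_4 = 6: Horner steps 2 → 0, so m(6) = 0.
Codeword c = [4, 1, 7, 0] ∈ F_11^4.


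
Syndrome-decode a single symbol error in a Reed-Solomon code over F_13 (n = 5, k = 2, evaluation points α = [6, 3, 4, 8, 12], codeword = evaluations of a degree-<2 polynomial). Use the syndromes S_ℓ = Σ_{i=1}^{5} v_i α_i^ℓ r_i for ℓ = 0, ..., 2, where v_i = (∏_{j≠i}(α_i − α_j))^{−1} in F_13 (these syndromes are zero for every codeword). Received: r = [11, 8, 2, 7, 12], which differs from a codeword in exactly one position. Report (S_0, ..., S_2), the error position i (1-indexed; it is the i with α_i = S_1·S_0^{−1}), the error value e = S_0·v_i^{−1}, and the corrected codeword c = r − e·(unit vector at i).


S = (6, 5, 2), error at position 2, error magnitude e = 4, c = [11, 4, 2, 7, 12].

Step 1: column multipliers v_i = (∏_{j≠i}(α_i − α_j))^{−1} mod 13.
  i = 1 (α = 6): (6−3)(6−4)(6−8)(6−12) = 3·2·(−2)·(−6) = 72 ≡ 7, so v_1 = 7^{−1} = 2 (mod 13).
  i = 2 (α = 3): (3−6)(3−4)(3−8)(3−12) = (−3)·(−1)·(−5)·(−9) = 135 ≡ 5, so v_2 = 5^{−1} = 8 (mod 13).
  i = 3 (α = 4): (4−6)(4−3)(4−8)(4−12) = (−2)·1·(−4)·(−8) = −64 ≡ 1, so v_3 = 1^{−1} = 1 (mod 13).
  i = 4 (α = 8): (8−6)(8−3)(8−4)(8−12) = 2·5·4·(−4) = −160 ≡ 9, so v_4 = 9^{−1} = 3 (mod 13).
  i = 5 (α = 12): (12−6)(12−3)(12−4)(12−8) = 6·9·8·4 = 1728 ≡ 12, so v_5 = 12^{−1} = 12 (mod 13).
  v = [2, 8, 1, 3, 12].
Step 2: syndromes of r = [11, 8, 2, 7, 12] (all sums mod 13).
  S_0 = Σ v_i r_i = 2·11 + 8·8 + 1·2 + 3·7 + 12·12 = 253 ≡ 6.
  S_1 = Σ v_i α_i r_i = 2·6·11 + 8·3·8 + 1·4·2 + 3·8·7 + 12·12·12 = 2228 ≡ 5.
  α_i^2 mod 13 = [10, 9, 3, 12, 1].
  S_2 = Σ v_i α_i^2 r_i = 2·10·11 + 8·9·8 + 1·3·2 + 3·12·7 + 12·1·12 = 1198 ≡ 2.
  S = (6, 5, 2) ≠ 0, so r is not a codeword (an error is present).
Step 3: locate the error. For a single error e at position i, S_ℓ = v_i·e·α_i^ℓ, so α_err = S_1/S_0.
  S_0^{−1} = 6^{−1} = 11 (mod 13), so α_err = 5·11 = 55 ≡ 3 = α_2. Error position i = 2.
  Consistency check: S_2/S_1 = 2·8 = 16 ≡ 3 = α_err ✓ (single-error assumption holds).
Step 4: error magnitude e = S_0/v_2 = S_0·∏_{j≠2}(α_2 − α_j) = 6·5 = 30 ≡ 4 (mod 13).
Step 5: correct position 2: c_2 = r_2 − e = 8 − 4 ≡ 4 (mod 13). Hence c = [11, 4, 2, 7, 12].
  Check: interpolating c through the α_i gives m(x) = 10 + 11·x (degree < 2) with m(α_i) = c_i for every i, so c is indeed a codeword.


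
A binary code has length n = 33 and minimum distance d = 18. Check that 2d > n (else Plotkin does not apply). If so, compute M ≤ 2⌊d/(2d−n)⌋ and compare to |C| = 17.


Plotkin bound M ≤ 12; given |C| = 17 > bound (violated).

Check applicability: 2d = 36, n = 33.
2d − n = 3 > 0, so Plotkin applies.
Compute d/(2d−n) = 18/3 ≈ 6.0000.
⌊d/(2d−n)⌋ = 6.
Plotkin bound: M ≤ 2·6 = 12.
Given |C| = 17, check: VIOLATED.
This |C| is above the Plotkin bound, so no binary code with n = 33, d = 18 and 17 codewords exists.


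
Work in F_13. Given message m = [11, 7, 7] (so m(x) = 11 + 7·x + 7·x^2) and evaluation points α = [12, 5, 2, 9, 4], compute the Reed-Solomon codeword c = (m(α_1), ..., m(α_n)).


c = [11, 0, 1, 4, 8]

Message polynomial: m(x) = 11 + 7·x + 7·x^2 (mod 13).
For each evaluation point α_i, compute m(α_i) mod 13:
  α_1 = 12: Horner steps 7 → 0 → 11, so m(12) = 11.
  α_2 = 5: Horner steps 7 → 3 → 0, so m(5) = 0.
  α_3 = 2: Horner steps 7 → 8 → 1, so m(2) = 1.
  α_4 = 9: Horner steps 7 → 5 → 4, so m(9) = 4.
  α_5 = 4: Horner steps 7 → 9 → 8, so m(4) = 8.
Codeword c = [11, 0, 1, 4, 8] ∈ F_13^5.


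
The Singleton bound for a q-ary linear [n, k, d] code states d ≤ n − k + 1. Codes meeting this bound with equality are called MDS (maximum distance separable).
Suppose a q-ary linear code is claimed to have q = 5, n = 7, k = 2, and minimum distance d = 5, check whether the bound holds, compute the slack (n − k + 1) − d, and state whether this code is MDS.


Singleton RHS = n − k + 1 = 6, slack = 1, bound satisfied, not MDS.

Singleton bound: d ≤ n − k + 1.
Here n = 7, k = 2, so n − k + 1 = 6.
Given d = 5, check d ≤ 6: YES.
Slack = (n − k + 1) − d = 1.
The code is NOT MDS (slack = 1 > 0).
Description: the claimed parameters are [7, 2, 5]_5; such a code would be non-MDS.


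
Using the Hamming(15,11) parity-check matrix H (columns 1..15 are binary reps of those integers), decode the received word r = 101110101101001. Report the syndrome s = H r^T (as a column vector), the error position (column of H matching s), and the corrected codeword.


s = (0, 1, 0, 0)^T, error position = 4, corrected codeword c = 101010101101001

Compute s = H r^T mod 2 one row at a time:
  s_1 = 0 + 1 + 1 + 0 + 1 + 0 + 0 + 1 = 4 ≡ 0 (mod 2).
  s_2 = 1 + 1 + 0 + 1 + 1 + 0 + 0 + 1 = 5 ≡ 1 (mod 2).
  s_3 = 0 + 1 + 0 + 1 + 1 + 0 + 0 + 1 = 4 ≡ 0 (mod 2).
  s_4 = 1 + 1 + 1 + 1 + 1 + 0 + 0 + 1 = 6 ≡ 0 (mod 2).
s = (0, 1, 0, 0)^T — this equals column 4 of H (binary 0100), so error is at position 4.
Correct: flip bit 4 of r = 101110101101001 to get c = 101010101101001.


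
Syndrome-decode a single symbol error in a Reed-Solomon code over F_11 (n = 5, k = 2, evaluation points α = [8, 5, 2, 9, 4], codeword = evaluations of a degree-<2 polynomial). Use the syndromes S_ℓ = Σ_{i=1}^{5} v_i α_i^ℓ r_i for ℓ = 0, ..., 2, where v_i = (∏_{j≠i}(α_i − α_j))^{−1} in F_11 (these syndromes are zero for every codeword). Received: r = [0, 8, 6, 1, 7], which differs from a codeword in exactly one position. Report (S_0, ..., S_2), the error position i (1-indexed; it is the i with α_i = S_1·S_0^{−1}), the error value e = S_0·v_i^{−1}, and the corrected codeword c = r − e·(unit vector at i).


S = (10, 9, 7), error at position 3, error magnitude e = 1, c = [0, 8, 5, 1, 7].

Step 1: column multipliers v_i = (∏_{j≠i}(α_i − α_j))^{−1} mod 11.
  i = 1 (α = 8): (8−5)(8−2)(8−9)(8−4) = 3·6·(−1)·4 = −72 ≡ 5, so v_1 = 5^{−1} = 9 (mod 11).
  i = 2 (α = 5): (5−8)(5−2)(5−9)(5−4) = (−3)·3·(−4)·1 = 36 ≡ 3, so v_2 = 3^{−1} = 4 (mod 11).
  i = 3 (α = 2): (2−8)(2−5)(2−9)(2−4) = (−6)·(−3)·(−7)·(−2) = 252 ≡ 10, so v_3 = 10^{−1} = 10 (mod 11).
  i = 4 (α = 9): (9−8)(9−5)(9−2)(9−4) = 1·4·7·5 = 140 ≡ 8, so v_4 = 8^{−1} = 7 (mod 11).
  i = 5 (α = 4): (4−8)(4−5)(4−2)(4−9) = (−4)·(−1)·2·(−5) = −40 ≡ 4, so v_5 = 4^{−1} = 3 (mod 11).
  v = [9, 4, 10, 7, 3].
Step 2: syndromes of r = [0, 8, 6, 1, 7] (all sums mod 11).
  S_0 = Σ v_i r_i = 9·0 + 4·8 + 10·6 + 7·1 + 3·7 = 120 ≡ 10.
  S_1 = Σ v_i α_i r_i = 9·8·0 + 4·5·8 + 10·2·6 + 7·9·1 + 3·4·7 = 427 ≡ 9.
  α_i^2 mod 11 = [9, 3, 4, 4, 5].
  S_2 = Σ v_i α_i^2 r_i = 9·9·0 + 4·3·8 + 10·4·6 + 7·4·1 + 3·5·7 = 469 ≡ 7.
  S = (10, 9, 7) ≠ 0, so r is not a codeword (an error is present).
Step 3: locate the error. For a single error e at position i, S_ℓ = v_i·e·α_i^ℓ, so α_err = S_1/S_0.
  S_0^{−1} = 10^{−1} = 10 (mod 11), so α_err = 9·10 = 90 ≡ 2 = α_3. Error position i = 3.
  Consistency check: S_2/S_1 = 7·5 = 35 ≡ 2 = α_err ✓ (single-error assumption holds).
Step 4: error magnitude e = S_0/v_3 = S_0·∏_{j≠3}(α_3 − α_j) = 10·10 = 100 ≡ 1 (mod 11).
Step 5: correct position 3: c_3 = r_3 − e = 6 − 1 ≡ 5 (mod 11). Hence c = [0, 8, 5, 1, 7].
  Check: interpolating c through the α_i gives m(x) = 3 + 1·x (degree < 2) with m(α_i) = c_i for every i, so c is indeed a codeword.


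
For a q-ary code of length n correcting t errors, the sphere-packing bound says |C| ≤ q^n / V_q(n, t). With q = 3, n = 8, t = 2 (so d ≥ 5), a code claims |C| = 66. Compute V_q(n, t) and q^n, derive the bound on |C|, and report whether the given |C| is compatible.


V_q(n, t) = 129, q^n = 6561, Hamming bound = 50, |C| = 66 > bound (violated).

Step 1: Compute V_q(n, t) = Σ_{j=0}^2 C(n, j) (q−1)^j.
  j = 0: C(8,0)·(2)^0 = 1·1 = 1.
  j = 1: C(8,1)·(2)^1 = 8·2 = 16.
  j = 2: C(8,2)·(2)^2 = 28·4 = 112.
  V_q(n, t) = 1 + 16 + 112 = 129.
Step 2: q^n = 3^8 = 6561.
Step 3: Hamming bound ⌊q^n / V_q(n,t)⌋ = ⌊6561/129⌋ = 50.
Step 4: Compare |C| = 66 to 50: violated.
The claimed |C| lies above the Hamming bound, so no 3-ary code of length 8 with d ≥ 5 can have 66 codewords.


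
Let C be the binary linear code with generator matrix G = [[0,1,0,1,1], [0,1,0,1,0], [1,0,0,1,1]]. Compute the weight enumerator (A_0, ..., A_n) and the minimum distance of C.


Weight distribution: A_0 = 1, A_1 = 1, A_2 = 3, A_3 = 3. Minimum distance d = 1.

Enumerate all 2^3 = 8 messages m ∈ F_2^3.
For each, compute codeword c = mG in F_2^5, then tally its weight.
  m = 000 → c = 00000, weight = 0.
  m = 100 → c = 01011, weight = 3.
  m = 010 → c = 01010, weight = 2.
  m = 110 → c = 00001, weight = 1.
  m = 001 → c = 10011, weight = 3.
  m = 101 → c = 11000, weight = 2.
  m = 011 → c = 11001, weight = 3.
  m = 111 → c = 10010, weight = 2.
Tally weights:
  weight 0: 1 codewords.
  weight 1: 1 codewords.
  weight 2: 3 codewords.
  weight 3: 3 codewords.
Minimum distance d = smallest w > 0 with A_w > 0 = 1.
Sanity: Σ A_w = 8 = 2^3 = 8 ✓.


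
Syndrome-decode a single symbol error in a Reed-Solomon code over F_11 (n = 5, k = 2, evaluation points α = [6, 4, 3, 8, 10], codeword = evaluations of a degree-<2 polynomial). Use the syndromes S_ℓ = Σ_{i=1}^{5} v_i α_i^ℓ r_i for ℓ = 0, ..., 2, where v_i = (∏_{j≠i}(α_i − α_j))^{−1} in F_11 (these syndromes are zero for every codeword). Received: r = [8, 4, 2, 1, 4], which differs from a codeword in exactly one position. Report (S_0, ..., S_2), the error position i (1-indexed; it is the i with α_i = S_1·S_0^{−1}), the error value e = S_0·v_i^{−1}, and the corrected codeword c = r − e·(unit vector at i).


S = (9, 2, 9), error at position 5, error magnitude e = 10, c = [8, 4, 2, 1, 5].

Step 1: column multipliers v_i = (∏_{j≠i}(α_i − α_j))^{−1} mod 11.
  i = 1 (α = 6): (6−4)(6−3)(6−8)(6−10) = 2·3·(−2)·(−4) = 48 ≡ 4, so v_1 = 4^{−1} = 3 (mod 11).
  i = 2 (α = 4): (4−6)(4−3)(4−8)(4−10) = (−2)·1·(−4)·(−6) = −48 ≡ 7, so v_2 = 7^{−1} = 8 (mod 11).
  i = 3 (α = 3): (3−6)(3−4)(3−8)(3−10) = (−3)·(−1)·(−5)·(−7) = 105 ≡ 6, so v_3 = 6^{−1} = 2 (mod 11).
  i = 4 (α = 8): (8−6)(8−4)(8−3)(8−10) = 2·4·5·(−2) = −80 ≡ 8, so v_4 = 8^{−1} = 7 (mod 11).
  i = 5 (α = 10): (10−6)(10−4)(10−3)(10−8) = 4·6·7·2 = 336 ≡ 6, so v_5 = 6^{−1} = 2 (mod 11).
  v = [3, 8, 2, 7, 2].
Step 2: syndromes of r = [8, 4, 2, 1, 4] (all sums mod 11).
  S_0 = Σ v_i r_i = 3·8 + 8·4 + 2·2 + 7·1 + 2·4 = 75 ≡ 9.
  S_1 = Σ v_i α_i r_i = 3·6·8 + 8·4·4 + 2·3·2 + 7·8·1 + 2·10·4 = 420 ≡ 2.
  α_i^2 mod 11 = [3, 5, 9, 9, 1].
  S_2 = Σ v_i α_i^2 r_i = 3·3·8 + 8·5·4 + 2·9·2 + 7·9·1 + 2·1·4 = 339 ≡ 9.
  S = (9, 2, 9) ≠ 0, so r is not a codeword (an error is present).
Step 3: locate the error. For a single error e at position i, S_ℓ = v_i·e·α_i^ℓ, so α_err = S_1/S_0.
  S_0^{−1} = 9^{−1} = 5 (mod 11), so α_err = 2·5 = 10 ≡ 10 = α_5. Error position i = 5.
  Consistency check: S_2/S_1 = 9·6 = 54 ≡ 10 = α_err ✓ (single-error assumption holds).
Step 4: error magnitude e = S_0/v_5 = S_0·∏_{j≠5}(α_5 − α_j) = 9·6 = 54 ≡ 10 (mod 11).
Step 5: correct position 5: c_5 = r_5 − e = 4 − 10 ≡ 5 (mod 11). Hence c = [8, 4, 2, 1, 5].
  Check: interpolating c through the α_i gives m(x) = 7 + 2·x (degree < 2) with m(α_i) = c_i for every i, so c is indeed a codeword.


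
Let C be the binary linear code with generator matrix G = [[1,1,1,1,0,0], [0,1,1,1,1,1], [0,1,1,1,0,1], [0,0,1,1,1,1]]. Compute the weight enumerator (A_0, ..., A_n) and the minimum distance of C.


Weight distribution: A_0 = 1, A_1 = 2, A_2 = 2, A_3 = 4, A_4 = 5, A_5 = 2. Minimum distance d = 1.

Enumerate all 2^4 = 16 messages m ∈ F_2^4.
For each, compute codeword c = mG in F_2^6, then tally its weight.
  m = 0000 → c = 000000, weight = 0.
  m = 1000 → c = 111100, weight = 4.
  m = 0100 → c = 011111, weight = 5.
  m = 1100 → c = 100011, weight = 3.
  m = 0010 → c = 011101, weight = 4.
  m = 1010 → c = 100001, weight = 2.
  m = 0110 → c = 000010, weight = 1.
  m = 1110 → c = 111110, weight = 5.
  m = 0001 → c = 001111, weight = 4.
  m = 1001 → c = 110011, weight = 4.
  m = 0101 → c = 010000, weight = 1.
  m = 1101 → c = 101100, weight = 3.
  m = 0011 → c = 010010, weight = 2.
  m = 1011 → c = 101110, weight = 4.
  m = 0111 → c = 001101, weight = 3.
  m = 1111 → c = 110001, weight = 3.
Tally weights:
  weight 0: 1 codewords.
  weight 1: 2 codewords.
  weight 2: 2 codewords.
  weight 3: 4 codewords.
  weight 4: 5 codewords.
  weight 5: 2 codewords.
Minimum distance d = smallest w > 0 with A_w > 0 = 1.
Sanity: Σ A_w = 16 = 2^4 = 16 ✓.


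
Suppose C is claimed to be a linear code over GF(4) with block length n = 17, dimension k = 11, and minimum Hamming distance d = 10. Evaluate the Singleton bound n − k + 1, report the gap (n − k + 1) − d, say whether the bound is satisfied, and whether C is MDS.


Singleton RHS = n − k + 1 = 7, slack = -3, bound violated (no such code; not MDS).

Singleton bound: d ≤ n − k + 1.
Here n = 17, k = 11, so n − k + 1 = 7.
Given d = 10, check d ≤ 7: NO.
Slack = (n − k + 1) − d = -3.
The slack is negative: d = 10 exceeds n − k + 1 = 7 by 3, so the Singleton bound is violated and no linear [17, 11, 10]_4 code can exist. In particular it is not MDS (MDS requires d = n − k + 1 exactly).
Description: the claimed parameters are [17, 11, 10]_4; such a code would be impossible (violates the Singleton bound).


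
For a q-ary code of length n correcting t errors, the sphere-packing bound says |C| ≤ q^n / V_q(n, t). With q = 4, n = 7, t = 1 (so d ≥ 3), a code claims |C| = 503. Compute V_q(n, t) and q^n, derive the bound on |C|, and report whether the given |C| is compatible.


V_q(n, t) = 22, q^n = 16384, Hamming bound = 744, |C| = 503 ≤ bound (satisfied).

Step 1: Compute V_q(n, t) = Σ_{j=0}^1 C(n, j) (q−1)^j.
  j = 0: C(7,0)·(3)^0 = 1·1 = 1.
  j = 1: C(7,1)·(3)^1 = 7·3 = 21.
  V_q(n, t) = 1 + 21 = 22.
Step 2: q^n = 4^7 = 16384.
Step 3: Hamming bound ⌊q^n / V_q(n,t)⌋ = ⌊16384/22⌋ = 744.
Step 4: Compare |C| = 503 to 744: satisfied.
The claimed |C| lies below the Hamming bound.


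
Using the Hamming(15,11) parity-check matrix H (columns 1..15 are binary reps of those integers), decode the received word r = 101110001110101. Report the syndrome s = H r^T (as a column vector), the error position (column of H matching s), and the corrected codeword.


s = (1, 0, 0, 1)^T, error position = 9, corrected codeword c = 101110000110101

Compute s = H r^T mod 2 one row at a time:
  s_1 = 0 + 1 + 1 + 1 + 0 + 1 + 0 + 1 = 5 ≡ 1 (mod 2).
  s_2 = 1 + 1 + 0 + 0 + 0 + 1 + 0 + 1 = 4 ≡ 0 (mod 2).
  s_3 = 0 + 1 + 0 + 0 + 1 + 1 + 0 + 1 = 4 ≡ 0 (mod 2).
  s_4 = 1 + 1 + 1 + 0 + 1 + 1 + 1 + 1 = 7 ≡ 1 (mod 2).
s = (1, 0, 0, 1)^T — this equals column 9 of H (binary 1001), so error is at position 9.
Correct: flip bit 9 of r = 101110001110101 to get c = 101110000110101.


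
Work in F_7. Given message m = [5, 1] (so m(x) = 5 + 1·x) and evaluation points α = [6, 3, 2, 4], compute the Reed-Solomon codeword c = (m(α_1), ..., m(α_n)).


c = [4, 1, 0, 2]

Message polynomial: m(x) = 5 + 1·x (mod 7).
For each evaluation point α_i, compute m(α_i) mod 7:
  α_1 = 6: Horner steps 1 → 4, so m(6) = 4.
  α_2 = 3: Horner steps 1 → 1, so m(3) = 1.
  α_3 = 2: Horner steps 1 → 0, so m(2) = 0.
  α_4 = 4: Horner steps 1 → 2, so m(4) = 2.
Codeword c = [4, 1, 0, 2] ∈ F_7^4.
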